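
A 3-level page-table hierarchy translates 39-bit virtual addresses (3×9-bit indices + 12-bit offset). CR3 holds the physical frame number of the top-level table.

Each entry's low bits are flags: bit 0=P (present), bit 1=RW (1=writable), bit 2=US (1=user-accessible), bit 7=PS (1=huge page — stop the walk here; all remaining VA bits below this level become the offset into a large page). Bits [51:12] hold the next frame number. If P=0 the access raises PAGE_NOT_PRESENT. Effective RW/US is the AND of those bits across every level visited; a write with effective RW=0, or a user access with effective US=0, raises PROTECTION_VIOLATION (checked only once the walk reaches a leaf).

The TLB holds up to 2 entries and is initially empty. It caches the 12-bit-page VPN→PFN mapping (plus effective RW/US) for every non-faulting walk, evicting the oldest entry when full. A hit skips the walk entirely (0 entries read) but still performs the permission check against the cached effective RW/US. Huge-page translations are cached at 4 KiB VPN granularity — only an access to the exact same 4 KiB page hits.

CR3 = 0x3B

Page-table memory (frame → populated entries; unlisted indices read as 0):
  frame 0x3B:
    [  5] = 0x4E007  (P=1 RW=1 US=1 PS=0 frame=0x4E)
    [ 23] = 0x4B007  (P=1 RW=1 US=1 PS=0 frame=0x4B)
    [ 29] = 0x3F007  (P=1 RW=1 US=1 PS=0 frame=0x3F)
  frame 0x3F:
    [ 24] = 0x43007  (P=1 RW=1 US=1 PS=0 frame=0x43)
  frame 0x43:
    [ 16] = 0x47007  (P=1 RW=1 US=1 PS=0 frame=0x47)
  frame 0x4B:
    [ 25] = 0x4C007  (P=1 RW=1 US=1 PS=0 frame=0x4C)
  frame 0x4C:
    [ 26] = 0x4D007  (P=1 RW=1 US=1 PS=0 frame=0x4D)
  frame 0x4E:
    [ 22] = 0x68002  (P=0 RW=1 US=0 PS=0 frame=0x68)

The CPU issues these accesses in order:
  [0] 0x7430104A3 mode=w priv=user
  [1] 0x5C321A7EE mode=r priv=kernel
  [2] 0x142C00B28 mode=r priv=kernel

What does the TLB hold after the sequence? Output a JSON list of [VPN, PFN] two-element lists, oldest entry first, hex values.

Trace:
#0 VA=0x7430104A3 (w,user):
  [0] read 0x3B idx=29: raw=0x3F007 flags P=1 W=1 U=1 S=0
  [1] read 0x3F idx=24: raw=0x43007 flags P=1 W=1 U=1 S=0
  [2] read 0x43 idx=16: raw=0x47007 flags P=1 W=1 U=1 S=0
  ⇒ phys 0x474A3  [3 reads]
#1 VA=0x5C321A7EE (r,kernel):
  [0] read 0x3B idx=23: raw=0x4B007 flags P=1 W=1 U=1 S=0
  [1] read 0x4B idx=25: raw=0x4C007 flags P=1 W=1 U=1 S=0
  [2] read 0x4C idx=26: raw=0x4D007 flags P=1 W=1 U=1 S=0
  ⇒ phys 0x4D7EE  [3 reads]
#2 VA=0x142C00B28 (r,kernel):
  [0] read 0x3B idx=5: raw=0x4E007 flags P=1 W=1 U=1 S=0
  [1] read 0x4E idx=22: raw=0x68002 flags P=0 W=1 U=0 S=0
  → PAGE_NOT_PRESENT  (2 entries read)

TLB: [["0x743010", "0x47"], ["0x5C321A", "0x4D"]]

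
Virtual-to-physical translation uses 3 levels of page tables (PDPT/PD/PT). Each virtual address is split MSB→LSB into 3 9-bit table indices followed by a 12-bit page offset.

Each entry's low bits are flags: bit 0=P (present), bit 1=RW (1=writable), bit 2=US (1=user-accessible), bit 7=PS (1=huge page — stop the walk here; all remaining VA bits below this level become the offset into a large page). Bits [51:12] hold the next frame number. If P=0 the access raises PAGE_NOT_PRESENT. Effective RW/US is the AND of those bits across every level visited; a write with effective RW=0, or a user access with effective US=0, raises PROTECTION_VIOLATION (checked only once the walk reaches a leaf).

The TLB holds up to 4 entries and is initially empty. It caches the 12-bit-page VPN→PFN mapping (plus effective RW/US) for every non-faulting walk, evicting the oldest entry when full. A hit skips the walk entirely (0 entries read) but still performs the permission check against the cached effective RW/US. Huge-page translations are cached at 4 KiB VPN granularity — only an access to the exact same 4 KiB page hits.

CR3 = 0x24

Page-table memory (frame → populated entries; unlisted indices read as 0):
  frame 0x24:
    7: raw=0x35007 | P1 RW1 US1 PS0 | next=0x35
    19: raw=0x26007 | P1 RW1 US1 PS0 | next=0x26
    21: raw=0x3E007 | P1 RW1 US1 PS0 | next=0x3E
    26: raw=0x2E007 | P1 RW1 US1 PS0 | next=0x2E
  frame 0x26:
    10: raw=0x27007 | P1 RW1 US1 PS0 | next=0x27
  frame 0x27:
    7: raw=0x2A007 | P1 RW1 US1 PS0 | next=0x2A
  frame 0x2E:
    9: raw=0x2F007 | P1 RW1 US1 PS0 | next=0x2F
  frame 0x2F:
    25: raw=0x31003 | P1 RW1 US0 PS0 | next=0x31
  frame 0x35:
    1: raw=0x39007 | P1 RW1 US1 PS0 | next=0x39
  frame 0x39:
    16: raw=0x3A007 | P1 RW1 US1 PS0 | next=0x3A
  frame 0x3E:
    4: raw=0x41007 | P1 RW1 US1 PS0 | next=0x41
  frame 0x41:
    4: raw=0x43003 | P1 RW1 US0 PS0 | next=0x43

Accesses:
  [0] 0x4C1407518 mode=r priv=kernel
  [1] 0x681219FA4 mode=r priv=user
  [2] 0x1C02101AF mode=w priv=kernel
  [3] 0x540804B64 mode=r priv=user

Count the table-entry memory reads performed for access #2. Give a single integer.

Walk each access:
#0 VA=0x4C1407518 (r,kernel):
  L0: frame=0x24 idx=19 entry=0x26007 [P=1 RW=1 US=1 PS=0]
  L1: frame=0x26 idx=10 entry=0x27007 [P=1 RW=1 US=1 PS=0]
  L2: frame=0x27 idx=7 entry=0x2A007 [P=1 RW=1 US=1 PS=0]
  ✓ 0x2A518  — 3 lookups
#1 VA=0x681219FA4 (r,user):
  L0: frame=0x24 idx=26 entry=0x2E007 [P=1 RW=1 US=1 PS=0]
  L1: frame=0x2E idx=9 entry=0x2F007 [P=1 RW=1 US=1 PS=0]
  L2: frame=0x2F idx=25 entry=0x31003 [P=1 RW=1 US=0 PS=0]
  ✗ PROTECTION_VIOLATION  [3 reads]
#2 VA=0x1C02101AF (w,kernel):
  L0: frame=0x24 idx=7 entry=0x35007 [P=1 RW=1 US=1 PS=0]
  L1: frame=0x35 idx=1 entry=0x39007 [P=1 RW=1 US=1 PS=0]
  L2: frame=0x39 idx=16 entry=0x3A007 [P=1 RW=1 US=1 PS=0]
  ✓ 0x3A1AF  — 3 lookups
#3 VA=0x540804B64 (r,user):
  L0: frame=0x24 idx=21 entry=0x3E007 [P=1 RW=1 US=1 PS=0]
  L1: frame=0x3E idx=4 entry=0x41007 [P=1 RW=1 US=1 PS=0]
  L2: frame=0x41 idx=4 entry=0x43003 [P=1 RW=1 US=0 PS=0]
  ✗ PROTECTION_VIOLATION  [3 reads]

Entries read for #2: 3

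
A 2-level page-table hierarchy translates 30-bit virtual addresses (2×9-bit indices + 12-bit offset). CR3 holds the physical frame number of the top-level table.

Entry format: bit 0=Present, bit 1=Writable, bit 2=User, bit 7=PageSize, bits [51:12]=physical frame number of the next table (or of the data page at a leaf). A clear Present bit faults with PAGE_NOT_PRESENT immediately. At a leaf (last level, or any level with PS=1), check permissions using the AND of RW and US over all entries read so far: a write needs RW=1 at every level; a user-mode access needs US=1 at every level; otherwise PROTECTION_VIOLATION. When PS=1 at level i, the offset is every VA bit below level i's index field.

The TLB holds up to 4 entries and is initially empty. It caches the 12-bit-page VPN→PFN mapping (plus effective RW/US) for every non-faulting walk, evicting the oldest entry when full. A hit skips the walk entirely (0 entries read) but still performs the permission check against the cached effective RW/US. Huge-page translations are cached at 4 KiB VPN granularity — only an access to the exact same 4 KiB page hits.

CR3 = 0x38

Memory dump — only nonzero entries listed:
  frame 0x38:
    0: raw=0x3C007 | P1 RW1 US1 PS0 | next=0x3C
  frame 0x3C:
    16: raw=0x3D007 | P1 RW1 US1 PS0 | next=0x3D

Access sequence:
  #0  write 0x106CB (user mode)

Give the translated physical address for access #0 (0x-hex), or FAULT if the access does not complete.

Per-access translation:
#0 VA=0x106CB (w,user):
  [0] read 0x38 idx=0: raw=0x3C007 flags P=1 W=1 U=1 S=0
  [1] read 0x3C idx=16: raw=0x3D007 flags P=1 W=1 U=1 S=0
  ⇒ phys 0x3D6CB  [2 reads]

Access #0 PA: 0x3D6CB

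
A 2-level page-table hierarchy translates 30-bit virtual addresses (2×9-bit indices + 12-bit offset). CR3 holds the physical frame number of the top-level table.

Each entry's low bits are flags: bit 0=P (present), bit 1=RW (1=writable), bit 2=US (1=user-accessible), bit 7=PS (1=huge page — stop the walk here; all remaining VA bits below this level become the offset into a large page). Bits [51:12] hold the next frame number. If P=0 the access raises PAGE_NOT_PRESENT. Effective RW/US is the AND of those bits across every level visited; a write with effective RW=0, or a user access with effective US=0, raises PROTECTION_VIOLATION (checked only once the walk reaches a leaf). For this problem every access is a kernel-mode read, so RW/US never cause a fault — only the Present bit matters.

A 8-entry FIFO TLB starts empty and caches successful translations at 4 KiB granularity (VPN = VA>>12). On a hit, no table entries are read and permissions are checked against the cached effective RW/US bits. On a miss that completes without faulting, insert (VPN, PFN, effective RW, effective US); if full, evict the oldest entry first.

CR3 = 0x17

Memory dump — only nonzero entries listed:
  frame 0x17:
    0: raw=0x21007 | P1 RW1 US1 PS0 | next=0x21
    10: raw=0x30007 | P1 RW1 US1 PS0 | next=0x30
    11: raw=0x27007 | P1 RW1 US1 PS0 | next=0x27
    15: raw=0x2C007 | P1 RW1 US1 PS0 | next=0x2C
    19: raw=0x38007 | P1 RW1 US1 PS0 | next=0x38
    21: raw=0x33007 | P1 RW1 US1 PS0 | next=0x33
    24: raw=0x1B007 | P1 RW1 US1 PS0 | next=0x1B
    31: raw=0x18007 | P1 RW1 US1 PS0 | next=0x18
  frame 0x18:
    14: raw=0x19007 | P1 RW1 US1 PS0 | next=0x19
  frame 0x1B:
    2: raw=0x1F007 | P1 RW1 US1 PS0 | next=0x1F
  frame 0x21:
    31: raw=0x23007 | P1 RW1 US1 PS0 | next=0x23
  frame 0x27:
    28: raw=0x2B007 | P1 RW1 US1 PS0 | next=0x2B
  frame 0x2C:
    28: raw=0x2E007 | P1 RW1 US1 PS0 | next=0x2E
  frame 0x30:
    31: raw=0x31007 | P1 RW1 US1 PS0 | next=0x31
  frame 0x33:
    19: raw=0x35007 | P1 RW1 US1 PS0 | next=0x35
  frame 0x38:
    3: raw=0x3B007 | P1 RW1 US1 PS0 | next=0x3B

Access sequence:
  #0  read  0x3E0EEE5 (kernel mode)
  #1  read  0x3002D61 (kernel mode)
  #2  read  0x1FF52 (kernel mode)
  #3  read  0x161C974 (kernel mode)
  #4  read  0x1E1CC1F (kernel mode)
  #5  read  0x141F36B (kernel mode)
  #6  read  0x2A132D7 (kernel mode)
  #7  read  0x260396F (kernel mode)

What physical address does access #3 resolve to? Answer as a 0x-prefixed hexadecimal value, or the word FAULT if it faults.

Walk each access:
#0 VA=0x3E0EEE5 (r,kernel):
  [0] read 0x17 idx=31: raw=0x18007 flags P=1 W=1 U=1 S=0
  [1] read 0x18 idx=14: raw=0x19007 flags P=1 W=1 U=1 S=0
  → PA=0x19EE5  (2 entries read)
#1 VA=0x3002D61 (r,kernel):
  [0] read 0x17 idx=24: raw=0x1B007 flags P=1 W=1 U=1 S=0
  [1] read 0x1B idx=2: raw=0x1F007 flags P=1 W=1 U=1 S=0
  → PA=0x1FD61  (2 entries read)
#2 VA=0x1FF52 (r,kernel):
  [0] read 0x17 idx=0: raw=0x21007 flags P=1 W=1 U=1 S=0
  [1] read 0x21 idx=31: raw=0x23007 flags P=1 W=1 U=1 S=0
  → PA=0x23F52  (2 entries read)
#3 VA=0x161C974 (r,kernel):
  [0] read 0x17 idx=11: raw=0x27007 flags P=1 W=1 U=1 S=0
  [1] read 0x27 idx=28: raw=0x2B007 flags P=1 W=1 U=1 S=0
  → PA=0x2B974  (2 entries read)
#4 VA=0x1E1CC1F (r,kernel):
  [0] read 0x17 idx=15: raw=0x2C007 flags P=1 W=1 U=1 S=0
  [1] read 0x2C idx=28: raw=0x2E007 flags P=1 W=1 U=1 S=0
  → PA=0x2EC1F  (2 entries read)
#5 VA=0x141F36B (r,kernel):
  [0] read 0x17 idx=10: raw=0x30007 flags P=1 W=1 U=1 S=0
  [1] read 0x30 idx=31: raw=0x31007 flags P=1 W=1 U=1 S=0
  → PA=0x3136B  (2 entries read)
#6 VA=0x2A132D7 (r,kernel):
  [0] read 0x17 idx=21: raw=0x33007 flags P=1 W=1 U=1 S=0
  [1] read 0x33 idx=19: raw=0x35007 flags P=1 W=1 U=1 S=0
  → PA=0x352D7  (2 entries read)
#7 VA=0x260396F (r,kernel):
  [0] read 0x17 idx=19: raw=0x38007 flags P=1 W=1 U=1 S=0
  [1] read 0x38 idx=3: raw=0x3B007 flags P=1 W=1 U=1 S=0
  → PA=0x3B96F  (2 entries read)

Access #3 PA: 0x2B974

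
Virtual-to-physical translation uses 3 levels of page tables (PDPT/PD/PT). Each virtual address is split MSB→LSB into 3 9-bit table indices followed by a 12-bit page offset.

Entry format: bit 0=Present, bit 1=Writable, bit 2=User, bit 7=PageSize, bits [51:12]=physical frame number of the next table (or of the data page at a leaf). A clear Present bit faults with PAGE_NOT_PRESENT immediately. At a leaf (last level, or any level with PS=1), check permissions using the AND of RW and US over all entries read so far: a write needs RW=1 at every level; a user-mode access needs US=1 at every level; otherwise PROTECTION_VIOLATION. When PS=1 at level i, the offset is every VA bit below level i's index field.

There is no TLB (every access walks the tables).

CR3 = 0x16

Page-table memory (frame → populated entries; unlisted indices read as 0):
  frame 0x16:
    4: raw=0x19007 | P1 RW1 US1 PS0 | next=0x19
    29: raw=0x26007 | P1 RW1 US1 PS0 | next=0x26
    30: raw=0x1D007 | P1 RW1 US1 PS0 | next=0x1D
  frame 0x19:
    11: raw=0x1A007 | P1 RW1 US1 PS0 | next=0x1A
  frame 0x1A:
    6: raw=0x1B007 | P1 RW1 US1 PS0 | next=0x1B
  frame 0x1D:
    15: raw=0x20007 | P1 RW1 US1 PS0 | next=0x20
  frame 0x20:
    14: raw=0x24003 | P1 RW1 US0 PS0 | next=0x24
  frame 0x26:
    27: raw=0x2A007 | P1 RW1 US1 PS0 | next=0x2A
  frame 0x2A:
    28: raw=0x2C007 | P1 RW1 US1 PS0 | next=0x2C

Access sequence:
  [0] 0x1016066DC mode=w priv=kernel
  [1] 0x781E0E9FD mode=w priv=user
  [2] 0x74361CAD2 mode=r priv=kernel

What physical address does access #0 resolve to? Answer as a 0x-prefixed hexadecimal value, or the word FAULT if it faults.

Per-access translation:
#0 VA=0x1016066DC (w,kernel):
  lvl0: tbl 0x16, slot 4 ⇒ 0x19007 (P1/RW1/US1/PS0)
  lvl1: tbl 0x19, slot 11 ⇒ 0x1A007 (P1/RW1/US1/PS0)
  lvl2: tbl 0x1A, slot 6 ⇒ 0x1B007 (P1/RW1/US1/PS0)
  ⇒ phys 0x1B6DC  [3 reads]
#1 VA=0x781E0E9FD (w,user):
  lvl0: tbl 0x16, slot 30 ⇒ 0x1D007 (P1/RW1/US1/PS0)
  lvl1: tbl 0x1D, slot 15 ⇒ 0x20007 (P1/RW1/US1/PS0)
  lvl2: tbl 0x20, slot 14 ⇒ 0x24003 (P1/RW1/US0/PS0)
  → PROTECTION_VIOLATION  (3 entries read)
#2 VA=0x74361CAD2 (r,kernel):
  lvl0: tbl 0x16, slot 29 ⇒ 0x26007 (P1/RW1/US1/PS0)
  lvl1: tbl 0x26, slot 27 ⇒ 0x2A007 (P1/RW1/US1/PS0)
  lvl2: tbl 0x2A, slot 28 ⇒ 0x2C007 (P1/RW1/US1/PS0)
  ⇒ phys 0x2CAD2  [3 reads]

Access #0 PA: 0x1B6DC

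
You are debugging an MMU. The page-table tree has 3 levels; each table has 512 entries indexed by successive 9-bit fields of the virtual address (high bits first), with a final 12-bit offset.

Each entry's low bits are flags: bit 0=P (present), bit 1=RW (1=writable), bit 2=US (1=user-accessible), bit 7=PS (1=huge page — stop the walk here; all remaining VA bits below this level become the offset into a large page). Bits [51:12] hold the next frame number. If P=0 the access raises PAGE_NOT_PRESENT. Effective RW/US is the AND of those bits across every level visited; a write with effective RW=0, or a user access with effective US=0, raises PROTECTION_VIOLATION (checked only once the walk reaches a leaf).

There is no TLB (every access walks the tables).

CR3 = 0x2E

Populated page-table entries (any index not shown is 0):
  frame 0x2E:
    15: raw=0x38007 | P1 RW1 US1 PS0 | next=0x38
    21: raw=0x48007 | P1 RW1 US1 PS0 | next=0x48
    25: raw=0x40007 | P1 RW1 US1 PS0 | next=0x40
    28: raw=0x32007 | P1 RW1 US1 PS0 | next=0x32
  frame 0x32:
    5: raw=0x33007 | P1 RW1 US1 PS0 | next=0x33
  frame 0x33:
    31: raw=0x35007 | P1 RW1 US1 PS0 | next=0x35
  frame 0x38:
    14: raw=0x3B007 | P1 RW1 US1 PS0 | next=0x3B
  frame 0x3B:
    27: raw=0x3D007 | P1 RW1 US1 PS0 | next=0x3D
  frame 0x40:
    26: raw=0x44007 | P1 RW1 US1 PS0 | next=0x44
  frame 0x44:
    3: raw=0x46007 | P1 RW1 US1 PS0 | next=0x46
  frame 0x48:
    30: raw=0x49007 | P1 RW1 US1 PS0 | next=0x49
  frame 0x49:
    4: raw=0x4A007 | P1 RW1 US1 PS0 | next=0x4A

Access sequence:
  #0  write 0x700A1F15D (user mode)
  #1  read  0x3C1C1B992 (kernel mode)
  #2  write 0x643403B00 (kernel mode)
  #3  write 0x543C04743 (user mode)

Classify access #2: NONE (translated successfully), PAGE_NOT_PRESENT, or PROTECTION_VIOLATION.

Trace:
#0 VA=0x700A1F15D (w,user):
  [0] read 0x2E idx=28: raw=0x32007 flags P=1 W=1 U=1 S=0
  [1] read 0x32 idx=5: raw=0x33007 flags P=1 W=1 U=1 S=0
  [2] read 0x33 idx=31: raw=0x35007 flags P=1 W=1 U=1 S=0
  → PA=0x3515D  (3 entries read)
#1 VA=0x3C1C1B992 (r,kernel):
  [0] read 0x2E idx=15: raw=0x38007 flags P=1 W=1 U=1 S=0
  [1] read 0x38 idx=14: raw=0x3B007 flags P=1 W=1 U=1 S=0
  [2] read 0x3B idx=27: raw=0x3D007 flags P=1 W=1 U=1 S=0
  → PA=0x3D992  (3 entries read)
#2 VA=0x643403B00 (w,kernel):
  [0] read 0x2E idx=25: raw=0x40007 flags P=1 W=1 U=1 S=0
  [1] read 0x40 idx=26: raw=0x44007 flags P=1 W=1 U=1 S=0
  [2] read 0x44 idx=3: raw=0x46007 flags P=1 W=1 U=1 S=0
  → PA=0x46B00  (3 entries read)
#3 VA=0x543C04743 (w,user):
  [0] read 0x2E idx=21: raw=0x48007 flags P=1 W=1 U=1 S=0
  [1] read 0x48 idx=30: raw=0x49007 flags P=1 W=1 U=1 S=0
  [2] read 0x49 idx=4: raw=0x4A007 flags P=1 W=1 U=1 S=0
  → PA=0x4A743  (3 entries read)

Access #2 fault: NONE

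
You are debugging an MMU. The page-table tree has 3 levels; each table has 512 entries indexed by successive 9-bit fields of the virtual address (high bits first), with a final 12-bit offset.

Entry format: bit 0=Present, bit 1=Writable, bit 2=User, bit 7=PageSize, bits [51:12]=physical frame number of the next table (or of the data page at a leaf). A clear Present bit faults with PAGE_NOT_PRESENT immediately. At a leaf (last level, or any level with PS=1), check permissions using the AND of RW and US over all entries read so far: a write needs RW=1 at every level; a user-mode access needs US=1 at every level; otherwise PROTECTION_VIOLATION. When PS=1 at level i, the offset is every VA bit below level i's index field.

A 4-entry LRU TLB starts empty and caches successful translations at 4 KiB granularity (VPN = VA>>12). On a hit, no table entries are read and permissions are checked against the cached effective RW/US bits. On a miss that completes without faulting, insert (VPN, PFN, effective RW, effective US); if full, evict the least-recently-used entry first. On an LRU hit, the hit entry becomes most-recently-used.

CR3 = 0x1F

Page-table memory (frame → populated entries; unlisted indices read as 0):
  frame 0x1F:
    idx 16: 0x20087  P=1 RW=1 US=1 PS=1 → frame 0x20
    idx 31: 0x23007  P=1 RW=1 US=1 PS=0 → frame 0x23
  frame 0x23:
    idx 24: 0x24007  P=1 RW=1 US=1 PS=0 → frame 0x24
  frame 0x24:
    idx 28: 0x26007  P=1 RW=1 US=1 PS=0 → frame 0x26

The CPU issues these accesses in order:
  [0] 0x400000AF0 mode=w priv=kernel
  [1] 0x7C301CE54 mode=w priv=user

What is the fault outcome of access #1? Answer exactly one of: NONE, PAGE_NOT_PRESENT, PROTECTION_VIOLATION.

Walk each access:
#0 VA=0x400000AF0 (w,kernel):
  [0] read 0x1F idx=16: raw=0x20087 flags P=1 W=1 U=1 S=1
  ⇒ phys 0x20AF0 (huge @L0)  [1 reads]
#1 VA=0x7C301CE54 (w,user):
  [0] read 0x1F idx=31: raw=0x23007 flags P=1 W=1 U=1 S=0
  [1] read 0x23 idx=24: raw=0x24007 flags P=1 W=1 U=1 S=0
  [2] read 0x24 idx=28: raw=0x26007 flags P=1 W=1 U=1 S=0
  ⇒ phys 0x26E54  [3 reads]

Access #1 fault: NONE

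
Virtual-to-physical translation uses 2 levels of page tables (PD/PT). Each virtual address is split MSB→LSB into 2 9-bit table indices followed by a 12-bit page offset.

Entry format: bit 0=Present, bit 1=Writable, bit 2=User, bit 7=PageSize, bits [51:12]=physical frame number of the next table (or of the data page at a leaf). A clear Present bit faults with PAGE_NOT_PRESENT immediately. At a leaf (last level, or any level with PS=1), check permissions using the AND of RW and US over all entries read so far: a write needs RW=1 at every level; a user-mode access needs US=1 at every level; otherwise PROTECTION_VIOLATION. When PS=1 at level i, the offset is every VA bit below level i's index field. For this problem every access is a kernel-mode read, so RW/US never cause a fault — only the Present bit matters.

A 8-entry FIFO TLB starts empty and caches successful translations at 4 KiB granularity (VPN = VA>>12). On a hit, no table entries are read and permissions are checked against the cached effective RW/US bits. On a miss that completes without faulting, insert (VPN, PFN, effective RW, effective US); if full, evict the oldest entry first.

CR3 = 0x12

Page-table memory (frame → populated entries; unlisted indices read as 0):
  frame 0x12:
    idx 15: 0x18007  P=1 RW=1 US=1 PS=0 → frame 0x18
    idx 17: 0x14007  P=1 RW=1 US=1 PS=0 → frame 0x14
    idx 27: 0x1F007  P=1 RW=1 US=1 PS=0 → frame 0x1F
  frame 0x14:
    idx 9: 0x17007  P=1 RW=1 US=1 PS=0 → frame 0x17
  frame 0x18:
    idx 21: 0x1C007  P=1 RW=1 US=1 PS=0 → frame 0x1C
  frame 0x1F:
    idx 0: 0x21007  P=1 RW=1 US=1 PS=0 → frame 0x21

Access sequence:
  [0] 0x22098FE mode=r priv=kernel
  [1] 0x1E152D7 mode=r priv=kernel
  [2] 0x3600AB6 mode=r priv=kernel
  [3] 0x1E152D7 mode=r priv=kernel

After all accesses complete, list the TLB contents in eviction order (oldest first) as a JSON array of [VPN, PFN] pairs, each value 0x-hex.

Trace:
#0 VA=0x22098FE (r,kernel):
  L0 @0x12[17] → 0x14007  P=1,RW=1,US=1,PS=0
  L1 @0x14[9] → 0x17007  P=1,RW=1,US=1,PS=0
  ✓ 0x178FE  — 2 lookups
#1 VA=0x1E152D7 (r,kernel):
  L0 @0x12[15] → 0x18007  P=1,RW=1,US=1,PS=0
  L1 @0x18[21] → 0x1C007  P=1,RW=1,US=1,PS=0
  ✓ 0x1C2D7  — 2 lookups
#2 VA=0x3600AB6 (r,kernel):
  L0 @0x12[27] → 0x1F007  P=1,RW=1,US=1,PS=0
  L1 @0x1F[0] → 0x21007  P=1,RW=1,US=1,PS=0
  ✓ 0x21AB6  — 2 lookups
#3 VA=0x1E152D7 (r,kernel):
  TLB hit vpn=0x1E15 → PA=0x1C2D7

TLB: [["0x2209", "0x17"], ["0x1E15", "0x1C"], ["0x3600", "0x21"]]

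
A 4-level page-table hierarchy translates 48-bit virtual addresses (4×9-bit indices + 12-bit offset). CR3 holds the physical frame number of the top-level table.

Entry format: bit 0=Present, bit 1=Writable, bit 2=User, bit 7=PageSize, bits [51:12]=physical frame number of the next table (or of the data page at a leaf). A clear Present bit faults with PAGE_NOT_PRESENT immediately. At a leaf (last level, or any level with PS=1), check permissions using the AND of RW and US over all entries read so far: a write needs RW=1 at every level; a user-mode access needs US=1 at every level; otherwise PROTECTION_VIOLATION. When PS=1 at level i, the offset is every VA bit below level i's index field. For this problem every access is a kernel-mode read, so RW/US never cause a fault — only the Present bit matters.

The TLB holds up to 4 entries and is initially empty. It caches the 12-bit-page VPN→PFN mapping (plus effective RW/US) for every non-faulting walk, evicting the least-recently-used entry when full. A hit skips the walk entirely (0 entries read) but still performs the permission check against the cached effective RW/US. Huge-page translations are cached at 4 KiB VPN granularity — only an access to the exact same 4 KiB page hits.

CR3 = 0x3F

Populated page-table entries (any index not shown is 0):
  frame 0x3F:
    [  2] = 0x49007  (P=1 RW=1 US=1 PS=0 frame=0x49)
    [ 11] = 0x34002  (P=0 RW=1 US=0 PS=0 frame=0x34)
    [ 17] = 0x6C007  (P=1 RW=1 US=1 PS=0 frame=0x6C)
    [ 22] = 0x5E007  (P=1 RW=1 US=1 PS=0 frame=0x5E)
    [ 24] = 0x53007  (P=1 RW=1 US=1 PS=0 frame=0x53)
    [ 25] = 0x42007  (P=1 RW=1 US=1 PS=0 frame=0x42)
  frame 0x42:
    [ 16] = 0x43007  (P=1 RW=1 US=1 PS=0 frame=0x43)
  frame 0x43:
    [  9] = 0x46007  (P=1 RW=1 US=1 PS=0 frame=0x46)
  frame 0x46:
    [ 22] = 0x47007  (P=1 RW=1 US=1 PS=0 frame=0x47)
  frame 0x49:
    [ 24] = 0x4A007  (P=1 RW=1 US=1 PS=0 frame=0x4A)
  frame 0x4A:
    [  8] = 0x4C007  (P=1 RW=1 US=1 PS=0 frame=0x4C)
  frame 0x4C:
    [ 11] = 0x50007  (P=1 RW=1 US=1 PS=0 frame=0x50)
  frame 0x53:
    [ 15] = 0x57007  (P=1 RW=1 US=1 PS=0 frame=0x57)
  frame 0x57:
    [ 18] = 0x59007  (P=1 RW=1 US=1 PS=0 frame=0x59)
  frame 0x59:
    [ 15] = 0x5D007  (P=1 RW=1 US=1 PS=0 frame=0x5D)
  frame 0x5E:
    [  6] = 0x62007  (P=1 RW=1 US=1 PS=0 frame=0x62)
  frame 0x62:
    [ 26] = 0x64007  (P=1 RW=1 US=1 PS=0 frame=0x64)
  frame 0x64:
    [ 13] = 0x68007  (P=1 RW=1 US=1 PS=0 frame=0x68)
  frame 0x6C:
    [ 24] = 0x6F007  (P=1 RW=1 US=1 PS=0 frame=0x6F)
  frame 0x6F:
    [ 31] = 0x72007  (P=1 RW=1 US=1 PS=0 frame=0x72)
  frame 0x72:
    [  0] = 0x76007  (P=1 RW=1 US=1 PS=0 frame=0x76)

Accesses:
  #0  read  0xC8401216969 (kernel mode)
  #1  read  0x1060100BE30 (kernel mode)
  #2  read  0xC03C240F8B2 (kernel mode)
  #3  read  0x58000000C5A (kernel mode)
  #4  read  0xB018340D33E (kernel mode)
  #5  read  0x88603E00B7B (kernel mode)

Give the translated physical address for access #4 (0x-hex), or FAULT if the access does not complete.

Trace:
#0 VA=0xC8401216969 (r,kernel):
  L0 @0x3F[25] → 0x42007  P=1,RW=1,US=1,PS=0
  L1 @0x42[16] → 0x43007  P=1,RW=1,US=1,PS=0
  L2 @0x43[9] → 0x46007  P=1,RW=1,US=1,PS=0
  L3 @0x46[22] → 0x47007  P=1,RW=1,US=1,PS=0
  → PA=0x47969  (4 entries read)
#1 VA=0x1060100BE30 (r,kernel):
  L0 @0x3F[2] → 0x49007  P=1,RW=1,US=1,PS=0
  L1 @0x49[24] → 0x4A007  P=1,RW=1,US=1,PS=0
  L2 @0x4A[8] → 0x4C007  P=1,RW=1,US=1,PS=0
  L3 @0x4C[11] → 0x50007  P=1,RW=1,US=1,PS=0
  → PA=0x50E30  (4 entries read)
#2 VA=0xC03C240F8B2 (r,kernel):
  L0 @0x3F[24] → 0x53007  P=1,RW=1,US=1,PS=0
  L1 @0x53[15] → 0x57007  P=1,RW=1,US=1,PS=0
  L2 @0x57[18] → 0x59007  P=1,RW=1,US=1,PS=0
  L3 @0x59[15] → 0x5D007  P=1,RW=1,US=1,PS=0
  → PA=0x5D8B2  (4 entries read)
#3 VA=0x58000000C5A (r,kernel):
  L0 @0x3F[11] → 0x34002  P=0,RW=1,US=0,PS=0
  ✗ PAGE_NOT_PRESENT  [1 reads]
#4 VA=0xB018340D33E (r,kernel):
  L0 @0x3F[22] → 0x5E007  P=1,RW=1,US=1,PS=0
  L1 @0x5E[6] → 0x62007  P=1,RW=1,US=1,PS=0
  L2 @0x62[26] → 0x64007  P=1,RW=1,US=1,PS=0
  L3 @0x64[13] → 0x68007  P=1,RW=1,US=1,PS=0
  → PA=0x6833E  (4 entries read)
#5 VA=0x88603E00B7B (r,kernel):
  L0 @0x3F[17] → 0x6C007  P=1,RW=1,US=1,PS=0
  L1 @0x6C[24] → 0x6F007  P=1,RW=1,US=1,PS=0
  L2 @0x6F[31] → 0x72007  P=1,RW=1,US=1,PS=0
  L3 @0x72[0] → 0x76007  P=1,RW=1,US=1,PS=0
  → PA=0x76B7B  (4 entries read)

Access #4 PA: 0x6833E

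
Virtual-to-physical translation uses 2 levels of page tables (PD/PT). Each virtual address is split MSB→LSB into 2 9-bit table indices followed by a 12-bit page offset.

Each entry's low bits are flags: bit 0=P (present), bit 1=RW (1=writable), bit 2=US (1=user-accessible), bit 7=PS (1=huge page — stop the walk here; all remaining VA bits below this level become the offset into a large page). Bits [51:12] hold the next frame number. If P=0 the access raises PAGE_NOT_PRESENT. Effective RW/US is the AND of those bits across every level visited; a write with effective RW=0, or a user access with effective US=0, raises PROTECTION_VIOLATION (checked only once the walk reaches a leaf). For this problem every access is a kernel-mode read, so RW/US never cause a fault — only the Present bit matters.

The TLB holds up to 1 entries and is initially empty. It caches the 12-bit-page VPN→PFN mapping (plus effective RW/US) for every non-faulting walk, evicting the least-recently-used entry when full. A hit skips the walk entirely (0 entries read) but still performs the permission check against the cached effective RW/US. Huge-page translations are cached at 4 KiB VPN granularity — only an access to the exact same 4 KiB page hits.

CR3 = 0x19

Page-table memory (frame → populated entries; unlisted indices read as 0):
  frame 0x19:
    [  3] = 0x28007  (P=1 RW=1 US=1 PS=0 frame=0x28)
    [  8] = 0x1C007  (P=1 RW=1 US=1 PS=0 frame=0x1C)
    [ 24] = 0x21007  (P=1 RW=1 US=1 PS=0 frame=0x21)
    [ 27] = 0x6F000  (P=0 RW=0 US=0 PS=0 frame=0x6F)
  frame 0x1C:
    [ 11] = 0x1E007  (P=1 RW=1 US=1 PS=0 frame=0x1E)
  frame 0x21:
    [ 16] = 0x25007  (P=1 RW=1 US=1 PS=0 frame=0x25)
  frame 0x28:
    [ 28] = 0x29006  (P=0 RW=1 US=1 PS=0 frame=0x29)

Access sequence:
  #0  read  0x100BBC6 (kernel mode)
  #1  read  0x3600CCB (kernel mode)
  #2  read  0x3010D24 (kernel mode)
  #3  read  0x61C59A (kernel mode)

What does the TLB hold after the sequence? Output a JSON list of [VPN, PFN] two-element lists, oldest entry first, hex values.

Walk each access:
#0 VA=0x100BBC6 (r,kernel):
  [0] read 0x19 idx=8: raw=0x1C007 flags P=1 W=1 U=1 S=0
  [1] read 0x1C idx=11: raw=0x1E007 flags P=1 W=1 U=1 S=0
  ✓ 0x1EBC6  — 2 lookups
#1 VA=0x3600CCB (r,kernel):
  [0] read 0x19 idx=27: raw=0x6F000 flags P=0 W=0 U=0 S=0
  ⇒ fault: PAGE_NOT_PRESENT  — 1 lookups
#2 VA=0x3010D24 (r,kernel):
  [0] read 0x19 idx=24: raw=0x21007 flags P=1 W=1 U=1 S=0
  [1] read 0x21 idx=16: raw=0x25007 flags P=1 W=1 U=1 S=0
  ✓ 0x25D24  — 2 lookups
#3 VA=0x61C59A (r,kernel):
  [0] read 0x19 idx=3: raw=0x28007 flags P=1 W=1 U=1 S=0
  [1] read 0x28 idx=28: raw=0x29006 flags P=0 W=1 U=1 S=0
  ⇒ fault: PAGE_NOT_PRESENT  — 2 lookups

TLB: [["0x3010", "0x25"]]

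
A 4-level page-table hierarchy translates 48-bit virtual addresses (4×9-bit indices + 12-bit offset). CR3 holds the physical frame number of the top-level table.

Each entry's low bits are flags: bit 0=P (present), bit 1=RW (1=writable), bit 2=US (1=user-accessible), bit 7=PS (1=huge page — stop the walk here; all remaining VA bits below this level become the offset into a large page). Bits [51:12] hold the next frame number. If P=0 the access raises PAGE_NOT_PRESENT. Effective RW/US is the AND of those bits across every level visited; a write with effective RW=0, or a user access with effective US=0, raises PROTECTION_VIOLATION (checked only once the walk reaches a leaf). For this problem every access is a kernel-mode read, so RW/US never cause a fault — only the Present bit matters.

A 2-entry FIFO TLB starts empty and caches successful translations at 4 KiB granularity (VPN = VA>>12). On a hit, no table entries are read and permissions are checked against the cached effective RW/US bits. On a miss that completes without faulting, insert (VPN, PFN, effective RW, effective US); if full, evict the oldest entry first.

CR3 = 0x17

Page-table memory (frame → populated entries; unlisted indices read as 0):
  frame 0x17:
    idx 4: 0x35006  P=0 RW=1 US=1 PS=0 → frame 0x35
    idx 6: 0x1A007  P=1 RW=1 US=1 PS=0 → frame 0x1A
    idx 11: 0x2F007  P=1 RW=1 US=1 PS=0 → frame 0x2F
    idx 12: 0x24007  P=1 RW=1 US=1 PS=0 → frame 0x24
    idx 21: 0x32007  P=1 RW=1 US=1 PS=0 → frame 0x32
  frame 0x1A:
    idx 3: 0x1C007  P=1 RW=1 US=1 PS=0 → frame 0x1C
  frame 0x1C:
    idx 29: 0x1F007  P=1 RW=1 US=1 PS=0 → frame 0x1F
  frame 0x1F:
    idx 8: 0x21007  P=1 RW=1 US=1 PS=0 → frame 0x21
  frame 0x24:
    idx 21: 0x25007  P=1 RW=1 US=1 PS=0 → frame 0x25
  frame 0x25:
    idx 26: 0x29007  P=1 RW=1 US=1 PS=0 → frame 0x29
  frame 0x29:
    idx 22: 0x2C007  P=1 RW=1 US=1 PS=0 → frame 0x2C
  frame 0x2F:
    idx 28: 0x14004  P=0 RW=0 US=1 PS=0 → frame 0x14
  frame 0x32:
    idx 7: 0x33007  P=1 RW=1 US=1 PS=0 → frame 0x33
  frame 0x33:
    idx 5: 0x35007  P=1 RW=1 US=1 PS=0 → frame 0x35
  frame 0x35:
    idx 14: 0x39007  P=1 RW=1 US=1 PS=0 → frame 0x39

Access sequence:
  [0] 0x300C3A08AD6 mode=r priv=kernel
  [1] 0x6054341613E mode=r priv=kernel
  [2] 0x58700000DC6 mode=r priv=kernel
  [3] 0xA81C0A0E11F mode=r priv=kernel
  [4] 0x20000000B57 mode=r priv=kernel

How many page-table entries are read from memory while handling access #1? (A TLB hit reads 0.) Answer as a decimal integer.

Trace:
#0 VA=0x300C3A08AD6 (r,kernel):
  [0] read 0x17 idx=6: raw=0x1A007 flags P=1 W=1 U=1 S=0
  [1] read 0x1A idx=3: raw=0x1C007 flags P=1 W=1 U=1 S=0
  [2] read 0x1C idx=29: raw=0x1F007 flags P=1 W=1 U=1 S=0
  [3] read 0x1F idx=8: raw=0x21007 flags P=1 W=1 U=1 S=0
  ⇒ phys 0x21AD6  [4 reads]
#1 VA=0x6054341613E (r,kernel):
  [0] read 0x17 idx=12: raw=0x24007 flags P=1 W=1 U=1 S=0
  [1] read 0x24 idx=21: raw=0x25007 flags P=1 W=1 U=1 S=0
  [2] read 0x25 idx=26: raw=0x29007 flags P=1 W=1 U=1 S=0
  [3] read 0x29 idx=22: raw=0x2C007 flags P=1 W=1 U=1 S=0
  ⇒ phys 0x2C13E  [4 reads]
#2 VA=0x58700000DC6 (r,kernel):
  [0] read 0x17 idx=11: raw=0x2F007 flags P=1 W=1 U=1 S=0
  [1] read 0x2F idx=28: raw=0x14004 flags P=0 W=0 U=1 S=0
  → PAGE_NOT_PRESENT  (2 entries read)
#3 VA=0xA81C0A0E11F (r,kernel):
  [0] read 0x17 idx=21: raw=0x32007 flags P=1 W=1 U=1 S=0
  [1] read 0x32 idx=7: raw=0x33007 flags P=1 W=1 U=1 S=0
  [2] read 0x33 idx=5: raw=0x35007 flags P=1 W=1 U=1 S=0
  [3] read 0x35 idx=14: raw=0x39007 flags P=1 W=1 U=1 S=0
  ⇒ phys 0x3911F  [4 reads]
#4 VA=0x20000000B57 (r,kernel):
  [0] read 0x17 idx=4: raw=0x35006 flags P=0 W=1 U=1 S=0
  → PAGE_NOT_PRESENT  (1 entries read)

Entries read for #1: 4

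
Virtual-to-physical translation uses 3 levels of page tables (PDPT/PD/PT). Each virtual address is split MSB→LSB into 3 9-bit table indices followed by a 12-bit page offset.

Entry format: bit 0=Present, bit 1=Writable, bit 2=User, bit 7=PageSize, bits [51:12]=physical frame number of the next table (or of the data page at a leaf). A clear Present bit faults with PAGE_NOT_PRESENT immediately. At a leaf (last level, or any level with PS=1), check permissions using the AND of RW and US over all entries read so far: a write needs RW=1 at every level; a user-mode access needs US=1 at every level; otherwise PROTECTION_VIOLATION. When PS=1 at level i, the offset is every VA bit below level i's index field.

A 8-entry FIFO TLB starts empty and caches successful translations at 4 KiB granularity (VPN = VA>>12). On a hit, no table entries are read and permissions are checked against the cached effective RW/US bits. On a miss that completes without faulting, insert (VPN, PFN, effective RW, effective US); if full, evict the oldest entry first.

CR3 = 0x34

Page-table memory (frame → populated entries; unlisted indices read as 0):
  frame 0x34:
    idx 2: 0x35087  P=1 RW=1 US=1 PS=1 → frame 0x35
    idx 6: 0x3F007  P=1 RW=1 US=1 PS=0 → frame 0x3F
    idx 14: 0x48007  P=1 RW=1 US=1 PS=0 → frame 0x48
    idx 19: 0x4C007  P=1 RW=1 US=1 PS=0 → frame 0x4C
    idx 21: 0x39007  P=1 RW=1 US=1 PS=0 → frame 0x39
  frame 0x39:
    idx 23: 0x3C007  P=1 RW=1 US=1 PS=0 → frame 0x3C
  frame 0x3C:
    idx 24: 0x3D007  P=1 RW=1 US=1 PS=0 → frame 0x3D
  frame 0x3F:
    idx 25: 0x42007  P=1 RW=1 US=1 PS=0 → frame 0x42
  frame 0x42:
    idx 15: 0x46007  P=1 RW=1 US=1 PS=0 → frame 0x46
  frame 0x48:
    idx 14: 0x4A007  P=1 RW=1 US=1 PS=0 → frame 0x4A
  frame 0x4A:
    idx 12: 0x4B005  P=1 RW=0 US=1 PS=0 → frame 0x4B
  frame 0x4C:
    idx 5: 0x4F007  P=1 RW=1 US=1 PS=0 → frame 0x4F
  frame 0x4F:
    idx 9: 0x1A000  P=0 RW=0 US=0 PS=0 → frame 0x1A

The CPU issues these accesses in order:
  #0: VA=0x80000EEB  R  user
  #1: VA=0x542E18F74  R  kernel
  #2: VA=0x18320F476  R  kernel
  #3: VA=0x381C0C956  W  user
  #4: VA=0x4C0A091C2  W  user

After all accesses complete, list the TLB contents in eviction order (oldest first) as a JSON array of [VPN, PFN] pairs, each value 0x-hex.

Walk each access:
#0 VA=0x80000EEB (r,user):
  lvl0: tbl 0x34, slot 2 ⇒ 0x35087 (P1/RW1/US1/PS1)
  ⇒ phys 0x35EEB (huge @L0)  [1 reads]
#1 VA=0x542E18F74 (r,kernel):
  lvl0: tbl 0x34, slot 21 ⇒ 0x39007 (P1/RW1/US1/PS0)
  lvl1: tbl 0x39, slot 23 ⇒ 0x3C007 (P1/RW1/US1/PS0)
  lvl2: tbl 0x3C, slot 24 ⇒ 0x3D007 (P1/RW1/US1/PS0)
  ⇒ phys 0x3DF74  [3 reads]
#2 VA=0x18320F476 (r,kernel):
  lvl0: tbl 0x34, slot 6 ⇒ 0x3F007 (P1/RW1/US1/PS0)
  lvl1: tbl 0x3F, slot 25 ⇒ 0x42007 (P1/RW1/US1/PS0)
  lvl2: tbl 0x42, slot 15 ⇒ 0x46007 (P1/RW1/US1/PS0)
  ⇒ phys 0x46476  [3 reads]
#3 VA=0x381C0C956 (w,user):
  lvl0: tbl 0x34, slot 14 ⇒ 0x48007 (P1/RW1/US1/PS0)
  lvl1: tbl 0x48, slot 14 ⇒ 0x4A007 (P1/RW1/US1/PS0)
  lvl2: tbl 0x4A, slot 12 ⇒ 0x4B005 (P1/RW0/US1/PS0)
  ⇒ fault: PROTECTION_VIOLATION  — 3 lookups
#4 VA=0x4C0A091C2 (w,user):
  lvl0: tbl 0x34, slot 19 ⇒ 0x4C007 (P1/RW1/US1/PS0)
  lvl1: tbl 0x4C, slot 5 ⇒ 0x4F007 (P1/RW1/US1/PS0)
  lvl2: tbl 0x4F, slot 9 ⇒ 0x1A000 (P0/RW0/US0/PS0)
  ⇒ fault: PAGE_NOT_PRESENT  — 3 lookups

TLB: [["0x80000", "0x35"], ["0x542E18", "0x3D"], ["0x18320F", "0x46"]]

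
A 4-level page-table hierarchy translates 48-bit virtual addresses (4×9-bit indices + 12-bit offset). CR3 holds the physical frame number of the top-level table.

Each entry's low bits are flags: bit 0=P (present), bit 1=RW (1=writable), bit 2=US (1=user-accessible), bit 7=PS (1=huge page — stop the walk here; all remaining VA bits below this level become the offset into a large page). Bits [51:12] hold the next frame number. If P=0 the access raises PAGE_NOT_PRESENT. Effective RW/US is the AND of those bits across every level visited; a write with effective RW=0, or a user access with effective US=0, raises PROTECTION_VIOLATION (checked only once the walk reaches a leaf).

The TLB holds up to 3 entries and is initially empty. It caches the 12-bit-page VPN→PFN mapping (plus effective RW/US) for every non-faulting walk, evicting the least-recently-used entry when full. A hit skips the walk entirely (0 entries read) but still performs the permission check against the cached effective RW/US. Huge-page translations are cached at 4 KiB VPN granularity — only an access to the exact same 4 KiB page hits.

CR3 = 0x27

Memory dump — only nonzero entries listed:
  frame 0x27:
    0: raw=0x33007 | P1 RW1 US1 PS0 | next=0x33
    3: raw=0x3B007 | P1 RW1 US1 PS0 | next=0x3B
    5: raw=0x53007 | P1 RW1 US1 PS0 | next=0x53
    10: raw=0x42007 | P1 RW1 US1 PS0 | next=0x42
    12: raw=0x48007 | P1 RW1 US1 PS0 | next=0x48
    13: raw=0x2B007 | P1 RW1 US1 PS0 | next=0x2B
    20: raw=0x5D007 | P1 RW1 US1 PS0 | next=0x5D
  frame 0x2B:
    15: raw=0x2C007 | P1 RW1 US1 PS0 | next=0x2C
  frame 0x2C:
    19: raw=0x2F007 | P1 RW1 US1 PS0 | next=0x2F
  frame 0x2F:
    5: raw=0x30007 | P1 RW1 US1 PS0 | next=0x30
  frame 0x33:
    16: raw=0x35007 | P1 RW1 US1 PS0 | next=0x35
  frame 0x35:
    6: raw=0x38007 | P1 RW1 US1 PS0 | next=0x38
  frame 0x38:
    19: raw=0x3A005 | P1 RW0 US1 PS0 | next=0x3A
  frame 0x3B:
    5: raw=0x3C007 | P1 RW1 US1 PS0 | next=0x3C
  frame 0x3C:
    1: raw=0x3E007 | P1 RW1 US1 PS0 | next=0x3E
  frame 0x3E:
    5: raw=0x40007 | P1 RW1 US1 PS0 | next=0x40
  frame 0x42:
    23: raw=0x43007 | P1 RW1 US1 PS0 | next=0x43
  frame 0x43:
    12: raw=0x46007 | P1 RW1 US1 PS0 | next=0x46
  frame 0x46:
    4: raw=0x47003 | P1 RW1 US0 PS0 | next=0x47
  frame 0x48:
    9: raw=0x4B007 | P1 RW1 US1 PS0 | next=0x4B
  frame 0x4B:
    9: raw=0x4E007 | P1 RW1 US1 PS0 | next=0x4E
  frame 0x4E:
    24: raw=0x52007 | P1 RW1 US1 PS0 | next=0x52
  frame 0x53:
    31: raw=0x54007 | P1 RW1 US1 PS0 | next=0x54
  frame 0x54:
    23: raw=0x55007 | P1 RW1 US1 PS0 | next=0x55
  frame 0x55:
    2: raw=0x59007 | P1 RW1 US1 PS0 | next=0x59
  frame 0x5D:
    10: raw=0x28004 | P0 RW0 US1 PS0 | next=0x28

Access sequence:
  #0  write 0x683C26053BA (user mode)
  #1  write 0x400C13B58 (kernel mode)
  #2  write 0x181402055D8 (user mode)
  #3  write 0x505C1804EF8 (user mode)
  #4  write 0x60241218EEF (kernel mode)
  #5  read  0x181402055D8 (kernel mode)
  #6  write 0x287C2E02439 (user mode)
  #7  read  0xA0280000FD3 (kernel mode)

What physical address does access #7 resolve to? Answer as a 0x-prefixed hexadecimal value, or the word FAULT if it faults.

Per-access translation:
#0 VA=0x683C26053BA (w,user):
  [0] read 0x27 idx=13: raw=0x2B007 flags P=1 W=1 U=1 S=0
  [1] read 0x2B idx=15: raw=0x2C007 flags P=1 W=1 U=1 S=0
  [2] read 0x2C idx=19: raw=0x2F007 flags P=1 W=1 U=1 S=0
  [3] read 0x2F idx=5: raw=0x30007 flags P=1 W=1 U=1 S=0
  ⇒ phys 0x303BA  [4 reads]
#1 VA=0x400C13B58 (w,kernel):
  [0] read 0x27 idx=0: raw=0x33007 flags P=1 W=1 U=1 S=0
  [1] read 0x33 idx=16: raw=0x35007 flags P=1 W=1 U=1 S=0
  [2] read 0x35 idx=6: raw=0x38007 flags P=1 W=1 U=1 S=0
  [3] read 0x38 idx=19: raw=0x3A005 flags P=1 W=0 U=1 S=0
  ✗ PROTECTION_VIOLATION  [4 reads]
#2 VA=0x181402055D8 (w,user):
  [0] read 0x27 idx=3: raw=0x3B007 flags P=1 W=1 U=1 S=0
  [1] read 0x3B idx=5: raw=0x3C007 flags P=1 W=1 U=1 S=0
  [2] read 0x3C idx=1: raw=0x3E007 flags P=1 W=1 U=1 S=0
  [3] read 0x3E idx=5: raw=0x40007 flags P=1 W=1 U=1 S=0
  ⇒ phys 0x405D8  [4 reads]
#3 VA=0x505C1804EF8 (w,user):
  [0] read 0x27 idx=10: raw=0x42007 flags P=1 W=1 U=1 S=0
  [1] read 0x42 idx=23: raw=0x43007 flags P=1 W=1 U=1 S=0
  [2] read 0x43 idx=12: raw=0x46007 flags P=1 W=1 U=1 S=0
  [3] read 0x46 idx=4: raw=0x47003 flags P=1 W=1 U=0 S=0
  ✗ PROTECTION_VIOLATION  [4 reads]
#4 VA=0x60241218EEF (w,kernel):
  [0] read 0x27 idx=12: raw=0x48007 flags P=1 W=1 U=1 S=0
  [1] read 0x48 idx=9: raw=0x4B007 flags P=1 W=1 U=1 S=0
  [2] read 0x4B idx=9: raw=0x4E007 flags P=1 W=1 U=1 S=0
  [3] read 0x4E idx=24: raw=0x52007 flags P=1 W=1 U=1 S=0
  ⇒ phys 0x52EEF  [4 reads]
#5 VA=0x181402055D8 (r,kernel):
  TLB hit vpn=0x18140205 → PA=0x405D8
#6 VA=0x287C2E02439 (w,user):
  [0] read 0x27 idx=5: raw=0x53007 flags P=1 W=1 U=1 S=0
  [1] read 0x53 idx=31: raw=0x54007 flags P=1 W=1 U=1 S=0
  [2] read 0x54 idx=23: raw=0x55007 flags P=1 W=1 U=1 S=0
  [3] read 0x55 idx=2: raw=0x59007 flags P=1 W=1 U=1 S=0
  ⇒ phys 0x59439  [4 reads]
#7 VA=0xA0280000FD3 (r,kernel):
  [0] read 0x27 idx=20: raw=0x5D007 flags P=1 W=1 U=1 S=0
  [1] read 0x5D idx=10: raw=0x28004 flags P=0 W=0 U=1 S=0
  ✗ PAGE_NOT_PRESENT  [2 reads]

Access #7 PA: FAULT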